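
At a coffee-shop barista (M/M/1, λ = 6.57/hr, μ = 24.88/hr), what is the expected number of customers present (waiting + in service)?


ρ = λ/μ = 6.57/24.88 = 0.2641
L = ρ/(1−ρ) = 0.2641/(1 − 0.2641) = 0.2641/0.7359 = 0.3588

Final: 0.3588


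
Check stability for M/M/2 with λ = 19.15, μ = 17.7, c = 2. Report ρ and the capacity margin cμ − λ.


Total capacity cμ = 2·17.7 = 35.40/hr
ρ = λ/(cμ) = 19.15/35.40 = 0.5410
Stable ⇔ ρ < 1: YES
Spare capacity = cμ − λ = 35.40 − 19.15 = 16.25/hr

Final: ρ = 0.5410; stable; margin = 16.25/hr


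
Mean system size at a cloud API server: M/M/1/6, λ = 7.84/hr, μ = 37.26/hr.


ρ = 7.84/37.26 = 0.2104
L = ρ[1 − (K+1)ρ^K + Kρ^(K+1)] / [(1−ρ)(1−ρ^(K+1))]
Numerator: 0.2104·(1 − 7·0.00008678 + 6·0.00001826) = 0.210309
Denominator: (0.7896)·(0.999982) = 0.789572
L = 0.210309/0.789572 = 0.2664

Final: 0.2664


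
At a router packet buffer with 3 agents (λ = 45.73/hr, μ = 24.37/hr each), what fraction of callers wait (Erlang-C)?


a = λ/μ = 1.8765; ρ = a/3 = 0.6255
P₀ = 0.131967 (from M/M/c formula)
C(c,a) = [a^c/(c!(1−ρ))]·P₀ = [6.60750/(6·0.3745)]·0.131967
= 2.94055·0.131967 = 0.388056

Final: 0.388056


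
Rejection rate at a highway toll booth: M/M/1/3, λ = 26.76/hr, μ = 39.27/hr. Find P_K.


ρ = λ/μ = 26.76/39.27 = 0.6814
P_K = (1−ρ)ρ^K/(1−ρ^(K+1)) = (0.3186·0.316429)/(1 − 0.215626)
= 0.100803/0.784374 = 0.128514

Final: 0.128514


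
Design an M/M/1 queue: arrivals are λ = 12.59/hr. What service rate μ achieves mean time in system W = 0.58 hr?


W = 1/(μ−λ) ⇒ μ − λ = 1/W = 1/0.58 = 1.7241
μ = λ + 1/W = 12.59 + 1.7241 = 14.3141 per hr

Final: 14.3141 /hr


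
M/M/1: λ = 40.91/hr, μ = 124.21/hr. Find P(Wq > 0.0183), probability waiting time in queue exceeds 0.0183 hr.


ρ = 40.91/124.21 = 0.3294
P(Wq > t) = ρ·e^{−(μ−λ)t} = 0.3294·e^{−1.5244}
= 0.3294·0.217754 = 0.071720

Final: 0.071720


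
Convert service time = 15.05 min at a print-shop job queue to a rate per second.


μ = 1/(service time) in consistent units.
1 second = 0.0166667 min, so μ = 0.0166667/15.05 = 0.001107 per second

Final: 0.001107 /sec


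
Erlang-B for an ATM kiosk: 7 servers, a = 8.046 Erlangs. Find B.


B(c,a) = (a^c/c!) / Σ_{k=0}^{c} a^k/k!
a^7/7! = 433.141365
Σ terms (k=0..7): 1.00000 + 8.04600 + 32.36906 + 86.81381 + 174.62599 + 281.00814 + 376.83191 + 433.14137 = 1393.836271
B = 433.141365/1393.836271 = 0.310755

Final: 0.310755


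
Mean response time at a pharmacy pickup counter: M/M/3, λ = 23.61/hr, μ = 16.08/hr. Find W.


a = 1.4683; ρ = 0.4894; P₀ = 0.218364
Lq = P₀·a^c·ρ/(c!(1−ρ)²) = 0.21629
Wq = Lq/λ = 0.21629/23.61 = 0.009161 hr
W = Wq + 1/μ = 0.009161 + 0.06219 = 0.07135 hr

Final: 0.07135 hr


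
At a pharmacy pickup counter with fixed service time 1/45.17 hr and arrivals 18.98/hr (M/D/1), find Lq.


ρ = 18.98/45.17 = 0.4202
M/D/1: Lq = ρ²/(2(1−ρ)) = 0.1766/(2·0.5798) = 0.15226

Final: 0.15226


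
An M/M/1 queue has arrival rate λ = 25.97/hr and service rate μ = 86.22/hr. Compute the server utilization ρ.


ρ = λ/μ = 25.97/86.22 = 0.3012

Final: 0.3012


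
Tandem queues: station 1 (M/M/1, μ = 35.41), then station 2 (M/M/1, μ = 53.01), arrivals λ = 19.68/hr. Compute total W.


Each node sees arrival rate λ = 19.68/hr (tandem ⇒ throughput preserved).
W₁ = 1/(μ₁−λ) = 1/(35.41−19.68) = 0.06357 hr
W₂ = 1/(μ₂−λ) = 1/(53.01−19.68) = 0.03000 hr
W_total = W₁ + W₂ = 0.06357 + 0.03000 = 0.09358 hr

Final: 0.09358 hr


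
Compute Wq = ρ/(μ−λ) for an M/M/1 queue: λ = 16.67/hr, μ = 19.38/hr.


ρ = 16.67/19.38 = 0.8602
Wq = ρ/(μ−λ) = 0.8602/(19.38 − 16.67) = 0.8602/2.71 = 0.3174 hr

Final: 0.3174 hr


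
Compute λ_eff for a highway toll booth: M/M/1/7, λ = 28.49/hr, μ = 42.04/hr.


ρ = 0.6777; P_K = (1−ρ)ρ^7/(1−ρ^8) = 0.022144
λ_eff = λ(1 − P_K) = 28.49·(1 − 0.022144) = 28.49·0.977856 = 27.8591 /hr

Final: 27.8591 /hr


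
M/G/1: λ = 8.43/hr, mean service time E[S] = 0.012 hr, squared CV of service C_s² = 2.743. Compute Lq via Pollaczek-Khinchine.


ρ = λ·E[S] = 8.43·0.012 = 0.1012
Lq = ρ²(1+C_s²)/(2(1−ρ)) = 0.01023·(1+2.743)/(2·0.8988)
= 0.01023·3.7430/1.7977 = 0.02131

Final: 0.02131


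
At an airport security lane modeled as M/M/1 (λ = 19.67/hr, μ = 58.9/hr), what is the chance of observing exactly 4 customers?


ρ = 19.67/58.9 = 0.3340
P_n = (1−ρ)·ρ^n = (1 − 0.3340)·0.3340^4 = 0.6660·0.012438 = 0.008284

Final: 0.008284


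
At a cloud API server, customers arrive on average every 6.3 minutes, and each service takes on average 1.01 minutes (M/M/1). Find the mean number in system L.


λ = 60/6.3 = 9.5238 /hr
μ = 60/1.01 = 59.4059 /hr
ρ = λ/μ = 9.5238/59.4059 = 0.1603
L = ρ/(1−ρ) = 0.1603/0.8397 = 0.1909

Final: 0.1909


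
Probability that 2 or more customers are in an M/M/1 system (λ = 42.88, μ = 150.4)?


ρ = 42.88/150.4 = 0.2851
P(N ≥ n) = ρ^n = 0.2851^2 = 0.081286

Final: 0.081286


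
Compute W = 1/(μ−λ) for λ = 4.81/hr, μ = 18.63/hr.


W = 1/(μ−λ) = 1/(18.63 − 4.81) = 1/13.82 = 0.07236 hr

Final: 0.07236 hr


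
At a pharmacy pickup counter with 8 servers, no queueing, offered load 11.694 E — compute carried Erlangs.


B(8,11.694) = 0.410906 (Erlang-B)
Carried load = a(1 − B) = 11.694·(1 − 0.410906) = 11.694·0.589094 = 6.8889 E

Final: 6.8889 Erlangs


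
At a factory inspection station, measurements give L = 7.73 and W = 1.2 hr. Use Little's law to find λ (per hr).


λ = L/W = 7.73/1.2 = 6.4417 /hr

Final: 6.4417 /hr


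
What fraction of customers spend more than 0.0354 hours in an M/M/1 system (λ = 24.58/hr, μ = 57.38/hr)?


W ~ Exponential(μ−λ) for M/M/1.
μ − λ = 57.38 − 24.58 = 32.8000
P(W > t) = e^{−(μ−λ)t} = e^{−1.1611} = 0.313135

Final: 0.313135


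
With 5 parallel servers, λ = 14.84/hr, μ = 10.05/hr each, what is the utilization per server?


ρ = λ/(cμ) = 14.84/(5·10.05) = 14.84/50.25 = 0.2953

Final: 0.2953


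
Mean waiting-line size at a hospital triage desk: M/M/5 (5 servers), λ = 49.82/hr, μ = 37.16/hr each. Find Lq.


a = λ/μ = 1.3407; ρ = a/5 = 0.2681
P₀ = 0.261439
Lq = P₀·a^c·ρ / (c!·(1−ρ)²) = 0.261439·4.33152·0.2681/(120·0.53562)
= 0.004724

Final: 0.004724


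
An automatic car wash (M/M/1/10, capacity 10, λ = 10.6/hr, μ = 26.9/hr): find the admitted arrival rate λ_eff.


ρ = 0.3941; P_K = (1−ρ)ρ^10/(1−ρ^11) = 0.00005470
λ_eff = λ(1 − P_K) = 10.6·(1 − 0.00005470) = 10.6·0.999945 = 10.5994 /hr

Final: 10.5994 /hr


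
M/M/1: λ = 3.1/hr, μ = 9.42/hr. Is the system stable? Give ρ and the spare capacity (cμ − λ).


Total capacity cμ = 1·9.42 = 9.42/hr
ρ = λ/(cμ) = 3.1/9.42 = 0.3291
Stable ⇔ ρ < 1: YES
Spare capacity = cμ − λ = 9.42 − 3.1 = 6.32/hr

Final: ρ = 0.3291; stable; margin = 6.32/hr


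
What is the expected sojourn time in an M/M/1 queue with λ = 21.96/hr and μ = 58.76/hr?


W = 1/(μ−λ) = 1/(58.76 − 21.96) = 1/36.80 = 0.02717 hr

Final: 0.02717 hr


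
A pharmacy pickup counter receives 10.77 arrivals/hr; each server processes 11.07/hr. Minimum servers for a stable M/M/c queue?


Stability requires cμ > λ ⇔ c > λ/μ.
λ/μ = 10.77/11.07 = 0.9729
Minimum integer c = ⌊0.9729⌋ + 1 = 1
Check: 1·11.07 = 11.07 > 10.77, while 0·11.07 = 0.00 ≤ 10.77

Final: 1 servers


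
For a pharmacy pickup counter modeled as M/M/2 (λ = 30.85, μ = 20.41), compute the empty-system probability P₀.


a = λ/μ = 30.85/20.41 = 1.5115; ρ = a/c = 0.7558
Σ_{k=0}^{1} a^k/k! (terms k=0..1) = 1.00000 + 1.51151 = 2.51151
Tail: a^2/(2!(1−ρ)) = 2.28467/(2·0.2442) = 4.67705
P₀ = 1/(2.51151 + 4.67705) = 1/7.18857 = 0.139110

Final: 0.139110


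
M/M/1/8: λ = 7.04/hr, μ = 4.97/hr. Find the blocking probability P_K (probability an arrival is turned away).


ρ = λ/μ = 7.04/4.97 = 1.4165
P_K = (1−ρ)ρ^K/(1−ρ^(K+1)) = (-0.4165·16.208027)/(1 − 22.958655)
= -6.750627/-21.958655 = 0.307424

Final: 0.307424


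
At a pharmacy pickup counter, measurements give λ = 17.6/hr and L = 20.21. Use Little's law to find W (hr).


W = L/λ = 20.21/17.6 = 1.1483 hr

Final: 1.1483 hr


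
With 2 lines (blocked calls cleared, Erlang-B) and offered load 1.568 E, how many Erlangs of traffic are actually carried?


B(2,1.568) = 0.323732 (Erlang-B)
Carried load = a(1 − B) = 1.568·(1 − 0.323732) = 1.568·0.676268 = 1.0604 E

Final: 1.0604 Erlangs


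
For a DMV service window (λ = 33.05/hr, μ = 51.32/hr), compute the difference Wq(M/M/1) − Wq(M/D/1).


ρ = 33.05/51.32 = 0.6440
Wq(M/M/1) = ρ/(μ−λ) = 0.6440/18.27 = 0.03525 hr
Wq(M/D/1) = ρ/(2(μ−λ)) = 0.01762 hr
Savings = 0.03525 − 0.01762 = 0.01762 hr

Final: 0.01762 hr


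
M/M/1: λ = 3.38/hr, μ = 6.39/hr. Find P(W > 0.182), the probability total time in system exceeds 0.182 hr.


W ~ Exponential(μ−λ) for M/M/1.
μ − λ = 6.39 − 3.38 = 3.0100
P(W > t) = e^{−(μ−λ)t} = e^{−0.5478} = 0.578209

Final: 0.578209


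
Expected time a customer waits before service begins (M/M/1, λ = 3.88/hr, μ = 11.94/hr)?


ρ = 3.88/11.94 = 0.3250
Wq = ρ/(μ−λ) = 0.3250/(11.94 − 3.88) = 0.3250/8.06 = 0.04032 hr

Final: 0.04032 hr


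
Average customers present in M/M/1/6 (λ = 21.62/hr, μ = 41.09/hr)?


ρ = 21.62/41.09 = 0.5262
L = ρ[1 − (K+1)ρ^K + Kρ^(K+1)] / [(1−ρ)(1−ρ^(K+1))]
Numerator: 0.5262·(1 − 7·0.021219 + 6·0.011164) = 0.483257
Denominator: (0.4738)·(0.988836) = 0.468548
L = 0.483257/0.468548 = 1.0314

Final: 1.0314


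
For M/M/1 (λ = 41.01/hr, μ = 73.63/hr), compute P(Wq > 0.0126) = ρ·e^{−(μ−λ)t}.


ρ = 41.01/73.63 = 0.5570
P(Wq > t) = ρ·e^{−(μ−λ)t} = 0.5570·e^{−0.4110}
= 0.5570·0.662979 = 0.369262

Final: 0.369262


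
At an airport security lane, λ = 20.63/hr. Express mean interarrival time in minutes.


Mean interarrival time = 1/λ = 1/20.63 hour = 0.04847 hour
In minutes: 0.04847 × 60 = 2.9084 min

Final: 2.9084 min


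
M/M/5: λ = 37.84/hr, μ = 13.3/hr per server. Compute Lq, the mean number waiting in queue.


a = λ/μ = 2.8451; ρ = a/5 = 0.5690
P₀ = 0.055354
Lq = P₀·a^c·ρ / (c!·(1−ρ)²) = 0.055354·186.42212·0.5690/(120·0.18574)
= 0.26344

Final: 0.26344


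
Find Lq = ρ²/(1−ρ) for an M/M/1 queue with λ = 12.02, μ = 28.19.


ρ = 12.02/28.19 = 0.4264
Lq = ρ²/(1−ρ) = 0.1818/0.5736 = 0.3170

Final: 0.3170


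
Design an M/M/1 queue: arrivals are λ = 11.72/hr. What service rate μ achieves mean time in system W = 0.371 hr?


W = 1/(μ−λ) ⇒ μ − λ = 1/W = 1/0.371 = 2.6954
μ = λ + 1/W = 11.72 + 2.6954 = 14.4154 per hr

Final: 14.4154 /hr


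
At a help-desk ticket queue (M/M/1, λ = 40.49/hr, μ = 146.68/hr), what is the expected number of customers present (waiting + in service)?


ρ = λ/μ = 40.49/146.68 = 0.2760
L = ρ/(1−ρ) = 0.2760/(1 − 0.2760) = 0.2760/0.7240 = 0.3813

Final: 0.3813


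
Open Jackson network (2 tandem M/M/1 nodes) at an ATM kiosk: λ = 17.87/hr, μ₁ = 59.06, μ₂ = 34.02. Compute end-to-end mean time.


Each node sees arrival rate λ = 17.87/hr (tandem ⇒ throughput preserved).
W₁ = 1/(μ₁−λ) = 1/(59.06−17.87) = 0.02428 hr
W₂ = 1/(μ₂−λ) = 1/(34.02−17.87) = 0.06192 hr
W_total = W₁ + W₂ = 0.02428 + 0.06192 = 0.08620 hr

Final: 0.08620 hr


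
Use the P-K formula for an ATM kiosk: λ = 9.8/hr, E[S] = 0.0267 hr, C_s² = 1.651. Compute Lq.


ρ = λ·E[S] = 9.8·0.0267 = 0.2617
Lq = ρ²(1+C_s²)/(2(1−ρ)) = 0.06847·(1+1.651)/(2·0.7383)
= 0.06847·2.6510/1.4767 = 0.12291

Final: 0.12291


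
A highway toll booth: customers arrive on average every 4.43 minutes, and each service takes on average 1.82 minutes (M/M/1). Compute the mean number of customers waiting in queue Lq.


λ = 60/4.43 = 13.5440 /hr
μ = 60/1.82 = 32.9670 /hr
ρ = λ/μ = 13.5440/32.9670 = 0.4108
Lq = ρ²/(1−ρ) = 0.1688/0.5892 = 0.2865

Final: 0.2865


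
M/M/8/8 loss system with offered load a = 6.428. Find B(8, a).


B(c,a) = (a^c/c!) / Σ_{k=0}^{c} a^k/k!
a^8/8! = 72.291364
Σ terms (k=0..8): 1.00000 + 6.42800 + 20.65959 + 44.26662 + 71.13646 + 91.45303 + 97.97668 + 89.97058 + 72.29136 = 495.182324
B = 72.291364/495.182324 = 0.145989

Final: 0.145989


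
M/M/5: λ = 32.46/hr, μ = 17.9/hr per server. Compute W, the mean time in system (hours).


a = 1.8134; ρ = 0.3627; P₀ = 0.162377
Lq = P₀·a^c·ρ/(c!(1−ρ)²) = 0.02369
Wq = Lq/λ = 0.02369/32.46 = 0.0007299 hr
W = Wq + 1/μ = 0.0007299 + 0.05587 = 0.05660 hr

Final: 0.05660 hr


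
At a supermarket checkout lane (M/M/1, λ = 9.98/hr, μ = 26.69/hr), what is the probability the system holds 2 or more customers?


ρ = 9.98/26.69 = 0.3739
P(N ≥ n) = ρ^n = 0.3739^2 = 0.139818

Final: 0.139818


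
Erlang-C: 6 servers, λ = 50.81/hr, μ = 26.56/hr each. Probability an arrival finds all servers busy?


a = λ/μ = 1.9130; ρ = a/6 = 0.3188
P₀ = 0.147466 (from M/M/c formula)
C(c,a) = [a^c/(c!(1−ρ))]·P₀ = [49.01474/(720·0.6812)]·0.147466
= 0.09994·0.147466 = 0.014738

Final: 0.014738


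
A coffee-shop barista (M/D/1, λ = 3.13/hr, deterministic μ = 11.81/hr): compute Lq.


ρ = 3.13/11.81 = 0.2650
M/D/1: Lq = ρ²/(2(1−ρ)) = 0.07024/(2·0.7350) = 0.04778

Final: 0.04778


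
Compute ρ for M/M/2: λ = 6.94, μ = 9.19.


ρ = λ/(cμ) = 6.94/(2·9.19) = 6.94/18.38 = 0.3776

Final: 0.3776


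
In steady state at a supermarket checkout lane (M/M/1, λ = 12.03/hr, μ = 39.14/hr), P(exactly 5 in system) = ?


ρ = 12.03/39.14 = 0.3074
P_n = (1−ρ)·ρ^n = (1 − 0.3074)·0.3074^5 = 0.6926·0.002743 = 0.001900

Final: 0.001900


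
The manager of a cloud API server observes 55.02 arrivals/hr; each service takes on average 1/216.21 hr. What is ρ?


ρ = λ/μ = 55.02/216.21 = 0.2545

Final: 0.2545


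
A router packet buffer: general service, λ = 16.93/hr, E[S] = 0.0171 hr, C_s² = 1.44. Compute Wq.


ρ = λ·E[S] = 16.93·0.0171 = 0.2895
E[S²] = E[S]²(1+C_s²) = 0.0171²·(1+1.44) = 0.0007135
Wq = λ·E[S²]/(2(1−ρ)) = 16.93·0.0007135/(2·0.7105) = 0.008501 hr

Final: 0.008501 hr


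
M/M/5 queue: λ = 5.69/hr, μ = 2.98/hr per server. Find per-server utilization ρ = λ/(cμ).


ρ = λ/(cμ) = 5.69/(5·2.98) = 5.69/14.90 = 0.3819

Final: 0.3819


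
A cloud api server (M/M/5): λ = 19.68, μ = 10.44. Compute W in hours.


a = 1.8851; ρ = 0.3770; P₀ = 0.150996
Lq = P₀·a^c·ρ/(c!(1−ρ)²) = 0.02909
Wq = Lq/λ = 0.02909/19.68 = 0.001478 hr
W = Wq + 1/μ = 0.001478 + 0.09579 = 0.09726 hr

Final: 0.09726 hr


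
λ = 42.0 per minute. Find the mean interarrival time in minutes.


Mean interarrival time = 1/λ = 1/42.0 minute = 0.02381 minute
In minutes: 0.02381 × 1 = 0.02381 min

Final: 0.02381 min


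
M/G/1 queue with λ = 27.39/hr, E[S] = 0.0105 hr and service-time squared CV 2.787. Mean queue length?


ρ = λ·E[S] = 27.39·0.0105 = 0.2876
Lq = ρ²(1+C_s²)/(2(1−ρ)) = 0.08271·(1+2.787)/(2·0.7124)
= 0.08271·3.7870/1.4248 = 0.21984

Final: 0.21984


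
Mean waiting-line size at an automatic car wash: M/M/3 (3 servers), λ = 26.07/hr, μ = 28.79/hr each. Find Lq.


a = λ/μ = 0.9055; ρ = a/3 = 0.3018
P₀ = 0.401162
Lq = P₀·a^c·ρ / (c!·(1−ρ)²) = 0.401162·0.74250·0.3018/(6·0.48743)
= 0.03074

Final: 0.03074


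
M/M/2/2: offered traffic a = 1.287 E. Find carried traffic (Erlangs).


B(2,1.287) = 0.265854 (Erlang-B)
Carried load = a(1 − B) = 1.287·(1 − 0.265854) = 1.287·0.734146 = 0.9448 E

Final: 0.9448 Erlangs


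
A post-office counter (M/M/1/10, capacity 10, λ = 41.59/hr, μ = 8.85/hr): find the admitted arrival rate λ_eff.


ρ = 4.6994; P_K = (1−ρ)ρ^10/(1−ρ^11) = 0.787208
λ_eff = λ(1 − P_K) = 41.59·(1 − 0.787208) = 41.59·0.212792 = 8.8500 /hr

Final: 8.8500 /hr


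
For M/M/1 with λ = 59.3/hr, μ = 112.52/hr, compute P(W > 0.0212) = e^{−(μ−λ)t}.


W ~ Exponential(μ−λ) for M/M/1.
μ − λ = 112.52 − 59.3 = 53.2200
P(W > t) = e^{−(μ−λ)t} = e^{−1.1283} = 0.323595

Final: 0.323595


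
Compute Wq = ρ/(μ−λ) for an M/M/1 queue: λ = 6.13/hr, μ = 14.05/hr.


ρ = 6.13/14.05 = 0.4363
Wq = ρ/(μ−λ) = 0.4363/(14.05 − 6.13) = 0.4363/7.92 = 0.05509 hr

Final: 0.05509 hr


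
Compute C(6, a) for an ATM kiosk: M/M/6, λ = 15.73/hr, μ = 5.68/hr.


a = λ/μ = 2.7694; ρ = a/6 = 0.4616
P₀ = 0.062051 (from M/M/c formula)
C(c,a) = [a^c/(c!(1−ρ))]·P₀ = [451.10986/(720·0.5384)]·0.062051
= 1.16363·0.062051 = 0.072204

Final: 0.072204


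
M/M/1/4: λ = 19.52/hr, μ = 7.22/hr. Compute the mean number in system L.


ρ = 19.52/7.22 = 2.7036
L = ρ[1 − (K+1)ρ^K + Kρ^(K+1)] / [(1−ρ)(1−ρ^(K+1))]
Numerator: 2.7036·(1 − 5·53.428190 + 4·144.448514) = 842.585682
Denominator: (-1.7036)·(-143.448514) = 244.379048
L = 842.585682/244.379048 = 3.4479

Final: 3.4479


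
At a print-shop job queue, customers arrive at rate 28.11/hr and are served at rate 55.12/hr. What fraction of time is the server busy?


ρ = λ/μ = 28.11/55.12 = 0.5100

Final: 0.5100


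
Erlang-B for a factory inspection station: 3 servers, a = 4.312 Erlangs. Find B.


B(c,a) = (a^c/c!) / Σ_{k=0}^{c} a^k/k!
a^3/3! = 13.362417
Σ terms (k=0..3): 1.00000 + 4.31200 + 9.29667 + 13.36242 = 27.971089
B = 13.362417/27.971089 = 0.477722

Final: 0.477722


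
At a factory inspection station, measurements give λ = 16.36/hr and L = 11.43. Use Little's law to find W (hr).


W = L/λ = 11.43/16.36 = 0.6987 hr

Final: 0.6987 hr


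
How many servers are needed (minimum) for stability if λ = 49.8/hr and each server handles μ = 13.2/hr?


Stability requires cμ > λ ⇔ c > λ/μ.
λ/μ = 49.8/13.2 = 3.7727
Minimum integer c = ⌊3.7727⌋ + 1 = 4
Check: 4·13.2 = 52.80 > 49.8, while 3·13.2 = 39.60 ≤ 49.8

Final: 4 servers


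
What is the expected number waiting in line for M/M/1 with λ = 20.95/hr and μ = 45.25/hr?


ρ = 20.95/45.25 = 0.4630
Lq = ρ²/(1−ρ) = 0.2144/0.5370 = 0.3992

Final: 0.3992


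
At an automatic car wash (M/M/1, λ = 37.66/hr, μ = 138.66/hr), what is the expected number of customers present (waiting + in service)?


ρ = λ/μ = 37.66/138.66 = 0.2716
L = ρ/(1−ρ) = 0.2716/(1 − 0.2716) = 0.2716/0.7284 = 0.3729

Final: 0.3729


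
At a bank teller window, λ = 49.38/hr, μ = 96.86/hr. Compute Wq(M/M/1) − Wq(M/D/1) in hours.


ρ = 49.38/96.86 = 0.5098
Wq(M/M/1) = ρ/(μ−λ) = 0.5098/47.48 = 0.01074 hr
Wq(M/D/1) = ρ/(2(μ−λ)) = 0.005369 hr
Savings = 0.01074 − 0.005369 = 0.005369 hr

Final: 0.005369 hr


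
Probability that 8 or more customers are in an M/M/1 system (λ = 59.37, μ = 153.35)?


ρ = 59.37/153.35 = 0.3872
P(N ≥ n) = ρ^n = 0.3872^8 = 0.0005047

Final: 0.0005047


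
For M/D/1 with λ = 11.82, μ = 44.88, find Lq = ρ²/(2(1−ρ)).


ρ = 11.82/44.88 = 0.2634
M/D/1: Lq = ρ²/(2(1−ρ)) = 0.06936/(2·0.7366) = 0.04708

Final: 0.04708


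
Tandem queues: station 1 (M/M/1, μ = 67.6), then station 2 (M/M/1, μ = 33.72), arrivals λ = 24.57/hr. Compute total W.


Each node sees arrival rate λ = 24.57/hr (tandem ⇒ throughput preserved).
W₁ = 1/(μ₁−λ) = 1/(67.6−24.57) = 0.02324 hr
W₂ = 1/(μ₂−λ) = 1/(33.72−24.57) = 0.10929 hr
W_total = W₁ + W₂ = 0.02324 + 0.10929 = 0.13253 hr

Final: 0.13253 hr


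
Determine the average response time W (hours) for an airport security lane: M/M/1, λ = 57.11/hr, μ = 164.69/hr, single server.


W = 1/(μ−λ) = 1/(164.69 − 57.11) = 1/107.58 = 0.009295 hr

Final: 0.009295 hr


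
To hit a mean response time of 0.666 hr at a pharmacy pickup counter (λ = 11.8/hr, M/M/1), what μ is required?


W = 1/(μ−λ) ⇒ μ − λ = 1/W = 1/0.666 = 1.5015
μ = λ + 1/W = 11.8 + 1.5015 = 13.3015 per hr

Final: 13.3015 /hr


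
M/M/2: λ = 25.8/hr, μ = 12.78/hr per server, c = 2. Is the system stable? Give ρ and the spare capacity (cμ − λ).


Total capacity cμ = 2·12.78 = 25.56/hr
ρ = λ/(cμ) = 25.8/25.56 = 1.0094
Stable ⇔ ρ < 1: NO
Spare capacity = cμ − λ = 25.56 − 25.8 = -0.24/hr

Final: ρ = 1.0094; unstable; margin = -0.24/hr


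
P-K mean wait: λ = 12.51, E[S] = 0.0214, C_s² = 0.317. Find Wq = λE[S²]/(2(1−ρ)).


ρ = λ·E[S] = 12.51·0.0214 = 0.2677
E[S²] = E[S]²(1+C_s²) = 0.0214²·(1+0.317) = 0.0006031
Wq = λ·E[S²]/(2(1−ρ)) = 12.51·0.0006031/(2·0.7323) = 0.005152 hr

Final: 0.005152 hr


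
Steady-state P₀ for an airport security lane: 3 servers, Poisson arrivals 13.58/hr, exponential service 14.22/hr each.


a = λ/μ = 13.58/14.22 = 0.9550; ρ = a/c = 0.3183
Σ_{k=0}^{2} a^k/k! (terms k=0..2) = 1.00000 + 0.95499 + 0.45601 = 2.41100
Tail: a^3/(3!(1−ρ)) = 0.87096/(6·0.6817) = 0.21295
P₀ = 1/(2.41100 + 0.21295) = 1/2.62395 = 0.381105

Final: 0.381105


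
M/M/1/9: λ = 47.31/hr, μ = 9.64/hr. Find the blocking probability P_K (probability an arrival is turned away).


ρ = λ/μ = 47.31/9.64 = 4.9077
P_K = (1−ρ)ρ^K/(1−ρ^(K+1)) = (-3.9077·1651517.680017)/(1 − 8105114.257429)
= -6453596.577412/-8105113.257429 = 0.796238

Final: 0.796238


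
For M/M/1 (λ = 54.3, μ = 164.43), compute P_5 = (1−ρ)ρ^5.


ρ = 54.3/164.43 = 0.3302
P_n = (1−ρ)·ρ^n = (1 − 0.3302)·0.3302^5 = 0.6698·0.003927 = 0.002630

Final: 0.002630


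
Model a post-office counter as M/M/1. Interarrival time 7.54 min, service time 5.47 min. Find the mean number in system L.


λ = 60/7.54 = 7.9576 /hr
μ = 60/5.47 = 10.9689 /hr
ρ = λ/μ = 7.9576/10.9689 = 0.7255
L = ρ/(1−ρ) = 0.7255/0.2745 = 2.6425

Final: 2.6425


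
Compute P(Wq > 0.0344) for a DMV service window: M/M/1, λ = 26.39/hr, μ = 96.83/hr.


ρ = 26.39/96.83 = 0.2725
P(Wq > t) = ρ·e^{−(μ−λ)t} = 0.2725·e^{−2.4231}
= 0.2725·0.088643 = 0.024159

Final: 0.024159


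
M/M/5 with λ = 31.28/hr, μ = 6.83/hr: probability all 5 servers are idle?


a = λ/μ = 31.28/6.83 = 4.5798; ρ = a/c = 0.9160
Σ_{k=0}^{4} a^k/k! (terms k=0..4) = 1.00000 + 4.57980 + 10.48726 + 16.00984 + 18.33044 = 50.40733
Tail: a^5/(5!(1−ρ)) = 2014.79193/(120·0.08404) = 199.78265
P₀ = 1/(50.40733 + 199.78265) = 1/250.18998 = 0.003997

Final: 0.003997


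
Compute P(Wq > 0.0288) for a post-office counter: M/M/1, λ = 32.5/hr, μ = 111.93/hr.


ρ = 32.5/111.93 = 0.2904
P(Wq > t) = ρ·e^{−(μ−λ)t} = 0.2904·e^{−2.2876}
= 0.2904·0.101511 = 0.029475

Final: 0.029475


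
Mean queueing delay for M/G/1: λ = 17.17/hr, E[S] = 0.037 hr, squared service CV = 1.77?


ρ = λ·E[S] = 17.17·0.037 = 0.6353
E[S²] = E[S]²(1+C_s²) = 0.037²·(1+1.77) = 0.003792
Wq = λ·E[S²]/(2(1−ρ)) = 17.17·0.003792/(2·0.3647) = 0.08926 hr

Final: 0.08926 hr


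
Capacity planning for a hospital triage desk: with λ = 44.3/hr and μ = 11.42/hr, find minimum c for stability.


Stability requires cμ > λ ⇔ c > λ/μ.
λ/μ = 44.3/11.42 = 3.8792
Minimum integer c = ⌊3.8792⌋ + 1 = 4
Check: 4·11.42 = 45.68 > 44.3, while 3·11.42 = 34.26 ≤ 44.3

Final: 4 servers


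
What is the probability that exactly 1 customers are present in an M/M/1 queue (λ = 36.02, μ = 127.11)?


ρ = 36.02/127.11 = 0.2834
P_n = (1−ρ)·ρ^n = (1 − 0.2834)·0.2834^1 = 0.7166·0.283377 = 0.203074

Final: 0.203074


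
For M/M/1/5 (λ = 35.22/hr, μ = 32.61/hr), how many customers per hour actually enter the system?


ρ = 1.0800; P_K = (1−ρ)ρ^5/(1−ρ^6) = 0.200308
λ_eff = λ(1 − P_K) = 35.22·(1 − 0.200308) = 35.22·0.799692 = 28.1652 /hr

Final: 28.1652 /hr


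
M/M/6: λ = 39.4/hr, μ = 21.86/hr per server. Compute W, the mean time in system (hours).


a = 1.8024; ρ = 0.3004; P₀ = 0.164777
Lq = P₀·a^c·ρ/(c!(1−ρ)²) = 0.004815
Wq = Lq/λ = 0.004815/39.4 = 0.0001222 hr
W = Wq + 1/μ = 0.0001222 + 0.04575 = 0.04587 hr

Final: 0.04587 hr


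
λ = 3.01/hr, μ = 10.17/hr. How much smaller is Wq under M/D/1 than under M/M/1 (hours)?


ρ = 3.01/10.17 = 0.2960
Wq(M/M/1) = ρ/(μ−λ) = 0.2960/7.16 = 0.04134 hr
Wq(M/D/1) = ρ/(2(μ−λ)) = 0.02067 hr
Savings = 0.04134 − 0.02067 = 0.02067 hr

Final: 0.02067 hr


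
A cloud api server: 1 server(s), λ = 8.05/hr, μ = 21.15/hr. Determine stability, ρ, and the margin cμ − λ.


Total capacity cμ = 1·21.15 = 21.15/hr
ρ = λ/(cμ) = 8.05/21.15 = 0.3806
Stable ⇔ ρ < 1: YES
Spare capacity = cμ − λ = 21.15 − 8.05 = 13.10/hr

Final: ρ = 0.3806; stable; margin = 13.10/hr


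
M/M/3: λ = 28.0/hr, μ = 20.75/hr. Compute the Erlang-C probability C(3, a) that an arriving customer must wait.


a = λ/μ = 1.3494; ρ = a/3 = 0.4498
P₀ = 0.249742 (from M/M/c formula)
C(c,a) = [a^c/(c!(1−ρ))]·P₀ = [2.45708/(6·0.5502)]·0.249742
= 0.74430·0.249742 = 0.185883

Final: 0.185883


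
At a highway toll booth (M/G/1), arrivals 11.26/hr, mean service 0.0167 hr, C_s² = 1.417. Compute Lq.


ρ = λ·E[S] = 11.26·0.0167 = 0.1880
Lq = ρ²(1+C_s²)/(2(1−ρ)) = 0.03536·(1+1.417)/(2·0.8120)
= 0.03536·2.4170/1.6239 = 0.05263

Final: 0.05263


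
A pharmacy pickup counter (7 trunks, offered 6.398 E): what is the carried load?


B(7,6.398) = 0.210824 (Erlang-B)
Carried load = a(1 − B) = 6.398·(1 − 0.210824) = 6.398·0.789176 = 5.0491 E

Final: 5.0491 Erlangs


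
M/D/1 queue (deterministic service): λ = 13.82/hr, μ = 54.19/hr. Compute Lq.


ρ = 13.82/54.19 = 0.2550
M/D/1: Lq = ρ²/(2(1−ρ)) = 0.06504/(2·0.7450) = 0.04365

Final: 0.04365


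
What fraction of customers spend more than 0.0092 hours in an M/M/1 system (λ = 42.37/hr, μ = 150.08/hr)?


W ~ Exponential(μ−λ) for M/M/1.
μ − λ = 150.08 − 42.37 = 107.7100
P(W > t) = e^{−(μ−λ)t} = e^{−0.9909} = 0.371231

Final: 0.371231


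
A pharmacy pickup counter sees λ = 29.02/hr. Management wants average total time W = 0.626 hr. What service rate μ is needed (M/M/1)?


W = 1/(μ−λ) ⇒ μ − λ = 1/W = 1/0.626 = 1.5974
μ = λ + 1/W = 29.02 + 1.5974 = 30.6174 per hr

Final: 30.6174 /hr


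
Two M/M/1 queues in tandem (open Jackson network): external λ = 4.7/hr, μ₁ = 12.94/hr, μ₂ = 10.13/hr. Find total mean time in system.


Each node sees arrival rate λ = 4.7/hr (tandem ⇒ throughput preserved).
W₁ = 1/(μ₁−λ) = 1/(12.94−4.7) = 0.12136 hr
W₂ = 1/(μ₂−λ) = 1/(10.13−4.7) = 0.18416 hr
W_total = W₁ + W₂ = 0.12136 + 0.18416 = 0.30552 hr

Final: 0.30552 hr


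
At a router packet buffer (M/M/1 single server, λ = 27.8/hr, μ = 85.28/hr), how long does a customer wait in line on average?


ρ = 27.8/85.28 = 0.3260
Wq = ρ/(μ−λ) = 0.3260/(85.28 − 27.8) = 0.3260/57.48 = 0.005671 hr

Final: 0.005671 hr


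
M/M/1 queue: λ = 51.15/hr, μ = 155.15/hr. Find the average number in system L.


ρ = λ/μ = 51.15/155.15 = 0.3297
L = ρ/(1−ρ) = 0.3297/(1 − 0.3297) = 0.3297/0.6703 = 0.4918

Final: 0.4918


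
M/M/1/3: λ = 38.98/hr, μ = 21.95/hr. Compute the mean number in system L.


ρ = 38.98/21.95 = 1.7759
L = ρ[1 − (K+1)ρ^K + Kρ^(K+1)] / [(1−ρ)(1−ρ^(K+1))]
Numerator: 1.7759·(1 − 4·5.600437 + 3·9.945560) = 14.979208
Denominator: (-0.7759)·(-8.945560) = 6.940450
L = 14.979208/6.940450 = 2.1582

Final: 2.1582


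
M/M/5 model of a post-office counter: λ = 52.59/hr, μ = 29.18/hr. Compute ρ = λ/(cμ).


ρ = λ/(cμ) = 52.59/(5·29.18) = 52.59/145.90 = 0.3605

Final: 0.3605


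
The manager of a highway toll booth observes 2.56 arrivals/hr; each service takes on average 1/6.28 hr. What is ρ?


ρ = λ/μ = 2.56/6.28 = 0.4076

Final: 0.4076


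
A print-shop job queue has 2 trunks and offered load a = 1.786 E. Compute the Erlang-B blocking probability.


B(c,a) = (a^c/c!) / Σ_{k=0}^{c} a^k/k!
a^2/2! = 1.594898
Σ terms (k=0..2): 1.00000 + 1.78600 + 1.59490 = 4.380898
B = 1.594898/4.380898 = 0.364057

Final: 0.364057


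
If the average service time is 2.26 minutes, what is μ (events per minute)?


μ = 1/(service time) in consistent units.
1 minute = 1 min, so μ = 1/2.26 = 0.4425 per minute

Final: 0.4425 /min


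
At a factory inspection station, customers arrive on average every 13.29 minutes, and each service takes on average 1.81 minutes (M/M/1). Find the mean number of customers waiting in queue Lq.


λ = 60/13.29 = 4.5147 /hr
μ = 60/1.81 = 33.1492 /hr
ρ = λ/μ = 4.5147/33.1492 = 0.1362
Lq = ρ²/(1−ρ) = 0.01855/0.8638 = 0.02147

Final: 0.02147


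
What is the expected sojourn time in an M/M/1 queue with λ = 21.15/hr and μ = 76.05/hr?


W = 1/(μ−λ) = 1/(76.05 − 21.15) = 1/54.90 = 0.01821 hr

Final: 0.01821 hr


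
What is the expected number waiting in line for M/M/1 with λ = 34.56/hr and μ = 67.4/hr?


ρ = 34.56/67.4 = 0.5128
Lq = ρ²/(1−ρ) = 0.2629/0.4872 = 0.5396

Final: 0.5396


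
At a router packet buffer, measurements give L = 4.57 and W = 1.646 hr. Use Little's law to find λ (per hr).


λ = L/W = 4.57/1.646 = 2.7764 /hr

Final: 2.7764 /hr


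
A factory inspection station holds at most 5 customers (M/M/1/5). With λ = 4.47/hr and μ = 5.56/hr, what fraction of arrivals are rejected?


ρ = λ/μ = 4.47/5.56 = 0.8040
P_K = (1−ρ)ρ^K/(1−ρ^(K+1)) = (0.1960·0.335864)/(1 − 0.270020)
= 0.065844/0.729980 = 0.090200

Final: 0.090200


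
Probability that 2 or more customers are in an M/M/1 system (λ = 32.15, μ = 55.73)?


ρ = 32.15/55.73 = 0.5769
P(N ≥ n) = ρ^n = 0.5769^2 = 0.332800

Final: 0.332800


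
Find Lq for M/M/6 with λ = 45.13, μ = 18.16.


a = λ/μ = 2.4851; ρ = a/6 = 0.4142
P₀ = 0.082859
Lq = P₀·a^c·ρ / (c!·(1−ρ)²) = 0.082859·235.55750·0.4142/(720·0.34317)
= 0.03272

Final: 0.03272


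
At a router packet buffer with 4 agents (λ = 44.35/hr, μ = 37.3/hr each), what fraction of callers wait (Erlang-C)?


a = λ/μ = 1.1890; ρ = a/4 = 0.2973
P₀ = 0.303533 (from M/M/c formula)
C(c,a) = [a^c/(c!(1−ρ))]·P₀ = [1.99866/(24·0.7027)]·0.303533
= 0.11850·0.303533 = 0.035969

Final: 0.035969


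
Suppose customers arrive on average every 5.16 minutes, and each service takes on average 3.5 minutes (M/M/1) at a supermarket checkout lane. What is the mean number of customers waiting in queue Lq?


λ = 60/5.16 = 11.6279 /hr
μ = 60/3.5 = 17.1429 /hr
ρ = λ/μ = 11.6279/17.1429 = 0.6783
Lq = ρ²/(1−ρ) = 0.4601/0.3217 = 1.4301

Final: 1.4301


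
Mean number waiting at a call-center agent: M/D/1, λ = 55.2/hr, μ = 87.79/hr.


ρ = 55.2/87.79 = 0.6288
M/D/1: Lq = ρ²/(2(1−ρ)) = 0.3954/(2·0.3712) = 0.53250

Final: 0.53250


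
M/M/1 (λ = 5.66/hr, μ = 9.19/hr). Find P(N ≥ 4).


ρ = 5.66/9.19 = 0.6159
P(N ≥ n) = ρ^n = 0.6159^4 = 0.143881

Final: 0.143881


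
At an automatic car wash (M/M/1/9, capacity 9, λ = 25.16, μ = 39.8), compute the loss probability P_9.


ρ = λ/μ = 25.16/39.8 = 0.6322
P_K = (1−ρ)ρ^K/(1−ρ^(K+1)) = (0.3678·0.016123)/(1 − 0.010192)
= 0.005931/0.989808 = 0.005992

Final: 0.005992


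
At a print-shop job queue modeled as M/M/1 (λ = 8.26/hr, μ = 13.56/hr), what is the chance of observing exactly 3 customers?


ρ = 8.26/13.56 = 0.6091
P_n = (1−ρ)·ρ^n = (1 − 0.6091)·0.6091^3 = 0.3909·0.226027 = 0.088344

Final: 0.088344


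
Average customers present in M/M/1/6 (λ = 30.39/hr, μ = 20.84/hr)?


ρ = 30.39/20.84 = 1.4583
L = ρ[1 − (K+1)ρ^K + Kρ^(K+1)] / [(1−ρ)(1−ρ^(K+1))]
Numerator: 1.4583·(1 − 7·9.616077 + 6·14.022676) = 25.991208
Denominator: (-0.4583)·(-13.022676) = 5.967685
L = 25.991208/5.967685 = 4.3553

Final: 4.3553


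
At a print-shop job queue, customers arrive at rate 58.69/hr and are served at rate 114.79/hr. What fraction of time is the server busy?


ρ = λ/μ = 58.69/114.79 = 0.5113

Final: 0.5113


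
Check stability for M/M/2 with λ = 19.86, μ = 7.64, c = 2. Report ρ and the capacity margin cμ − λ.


Total capacity cμ = 2·7.64 = 15.28/hr
ρ = λ/(cμ) = 19.86/15.28 = 1.2997
Stable ⇔ ρ < 1: NO
Spare capacity = cμ − λ = 15.28 − 19.86 = -4.58/hr

Final: ρ = 1.2997; unstable; margin = -4.58/hr


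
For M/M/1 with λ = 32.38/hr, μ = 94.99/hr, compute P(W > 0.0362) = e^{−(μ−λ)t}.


W ~ Exponential(μ−λ) for M/M/1.
μ − λ = 94.99 − 32.38 = 62.6100
P(W > t) = e^{−(μ−λ)t} = e^{−2.2665} = 0.103676

Final: 0.103676


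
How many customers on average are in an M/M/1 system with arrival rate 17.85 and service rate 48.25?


ρ = λ/μ = 17.85/48.25 = 0.3699
L = ρ/(1−ρ) = 0.3699/(1 − 0.3699) = 0.3699/0.6301 = 0.5872

Final: 0.5872


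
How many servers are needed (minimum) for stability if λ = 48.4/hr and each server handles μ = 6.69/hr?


Stability requires cμ > λ ⇔ c > λ/μ.
λ/μ = 48.4/6.69 = 7.2347
Minimum integer c = ⌊7.2347⌋ + 1 = 8
Check: 8·6.69 = 53.52 > 48.4, while 7·6.69 = 46.83 ≤ 48.4

Final: 8 servers


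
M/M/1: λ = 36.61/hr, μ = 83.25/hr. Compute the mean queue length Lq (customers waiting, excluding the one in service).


ρ = 36.61/83.25 = 0.4398
Lq = ρ²/(1−ρ) = 0.1934/0.5602 = 0.3452

Final: 0.3452


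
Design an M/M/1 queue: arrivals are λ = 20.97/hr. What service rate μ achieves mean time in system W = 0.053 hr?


W = 1/(μ−λ) ⇒ μ − λ = 1/W = 1/0.053 = 18.8679
μ = λ + 1/W = 20.97 + 18.8679 = 39.8379 per hr

Final: 39.8379 /hr


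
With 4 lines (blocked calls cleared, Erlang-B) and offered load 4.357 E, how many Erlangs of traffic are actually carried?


B(4,4.357) = 0.344002 (Erlang-B)
Carried load = a(1 − B) = 4.357·(1 − 0.344002) = 4.357·0.655998 = 2.8582 E

Final: 2.8582 Erlangs


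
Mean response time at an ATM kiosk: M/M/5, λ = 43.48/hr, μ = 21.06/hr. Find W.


a = 2.0646; ρ = 0.4129; P₀ = 0.125755
Lq = P₀·a^c·ρ/(c!(1−ρ)²) = 0.04709
Wq = Lq/λ = 0.04709/43.48 = 0.001083 hr
W = Wq + 1/μ = 0.001083 + 0.04748 = 0.04857 hr

Final: 0.04857 hr


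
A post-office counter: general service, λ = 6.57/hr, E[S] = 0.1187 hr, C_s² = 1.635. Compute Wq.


ρ = λ·E[S] = 6.57·0.1187 = 0.7799
E[S²] = E[S]²(1+C_s²) = 0.1187²·(1+1.635) = 0.037126
Wq = λ·E[S²]/(2(1−ρ)) = 6.57·0.037126/(2·0.2201) = 0.55401 hr

Final: 0.55401 hr


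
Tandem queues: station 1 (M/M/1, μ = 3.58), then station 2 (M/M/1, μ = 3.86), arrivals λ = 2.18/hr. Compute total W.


Each node sees arrival rate λ = 2.18/hr (tandem ⇒ throughput preserved).
W₁ = 1/(μ₁−λ) = 1/(3.58−2.18) = 0.71429 hr
W₂ = 1/(μ₂−λ) = 1/(3.86−2.18) = 0.59524 hr
W_total = W₁ + W₂ = 0.71429 + 0.59524 = 1.30952 hr

Final: 1.30952 hr


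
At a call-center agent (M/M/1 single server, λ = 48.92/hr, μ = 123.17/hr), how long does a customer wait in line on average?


ρ = 48.92/123.17 = 0.3972
Wq = ρ/(μ−λ) = 0.3972/(123.17 − 48.92) = 0.3972/74.25 = 0.005349 hr

Final: 0.005349 hr


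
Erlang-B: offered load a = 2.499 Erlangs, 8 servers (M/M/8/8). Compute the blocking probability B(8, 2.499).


B(c,a) = (a^c/c!) / Σ_{k=0}^{c} a^k/k!
a^8/8! = 0.037723
Σ terms (k=0..8): 1.00000 + 2.49900 + 3.12250 + 2.60104 + 1.62500 + 0.81218 + 0.33827 + 0.12076 + 0.03772 = 12.156478
B = 0.037723/12.156478 = 0.003103

Final: 0.003103


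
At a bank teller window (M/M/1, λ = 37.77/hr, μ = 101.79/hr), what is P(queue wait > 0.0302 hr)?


ρ = 37.77/101.79 = 0.3711
P(Wq > t) = ρ·e^{−(μ−λ)t} = 0.3711·e^{−1.9334}
= 0.3711·0.144655 = 0.053675

Final: 0.053675


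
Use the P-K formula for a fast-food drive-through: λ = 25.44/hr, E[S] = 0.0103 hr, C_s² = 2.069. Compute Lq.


ρ = λ·E[S] = 25.44·0.0103 = 0.2620
Lq = ρ²(1+C_s²)/(2(1−ρ)) = 0.06866·(1+2.069)/(2·0.7380)
= 0.06866·3.0690/1.4759 = 0.14277

Final: 0.14277


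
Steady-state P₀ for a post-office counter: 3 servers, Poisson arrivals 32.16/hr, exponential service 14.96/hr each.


a = λ/μ = 32.16/14.96 = 2.1497; ρ = a/c = 0.7166
Σ_{k=0}^{2} a^k/k! (terms k=0..2) = 1.00000 + 2.14973 + 2.31068 = 5.46041
Tail: a^3/(3!(1−ρ)) = 9.93467/(6·0.2834) = 5.84208
P₀ = 1/(5.46041 + 5.84208) = 1/11.30249 = 0.088476

Final: 0.088476


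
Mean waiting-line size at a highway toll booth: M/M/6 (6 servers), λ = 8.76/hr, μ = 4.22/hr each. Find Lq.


a = λ/μ = 2.0758; ρ = a/6 = 0.3460
P₀ = 0.125220
Lq = P₀·a^c·ρ / (c!·(1−ρ)²) = 0.125220·80.01104·0.3460/(720·0.42775)
= 0.01125

Final: 0.01125


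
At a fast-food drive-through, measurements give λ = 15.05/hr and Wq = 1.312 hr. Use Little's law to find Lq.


Lq = λWq = 15.05·1.312 = 19.7456

Final: 19.7456


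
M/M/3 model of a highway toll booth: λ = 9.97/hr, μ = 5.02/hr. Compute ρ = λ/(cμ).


ρ = λ/(cμ) = 9.97/(3·5.02) = 9.97/15.06 = 0.6620

Final: 0.6620


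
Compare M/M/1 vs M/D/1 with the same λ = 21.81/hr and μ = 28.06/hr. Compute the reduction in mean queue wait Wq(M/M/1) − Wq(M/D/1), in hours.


ρ = 21.81/28.06 = 0.7773
Wq(M/M/1) = ρ/(μ−λ) = 0.7773/6.25 = 0.12436 hr
Wq(M/D/1) = ρ/(2(μ−λ)) = 0.06218 hr
Savings = 0.12436 − 0.06218 = 0.06218 hr

Final: 0.06218 hr


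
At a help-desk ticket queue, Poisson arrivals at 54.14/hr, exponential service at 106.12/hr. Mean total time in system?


W = 1/(μ−λ) = 1/(106.12 − 54.14) = 1/51.98 = 0.01924 hr

Final: 0.01924 hr


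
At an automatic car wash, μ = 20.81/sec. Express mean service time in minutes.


Mean service time = 1/μ = 1/20.81 second = 0.04805 second
In minutes: 0.04805 × 0.0166667 = 0.0008009 min

Final: 0.0008009 min


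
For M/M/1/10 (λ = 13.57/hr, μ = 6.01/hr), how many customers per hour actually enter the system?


ρ = 2.2579; P_K = (1−ρ)ρ^10/(1−ρ^11) = 0.557183
λ_eff = λ(1 − P_K) = 13.57·(1 − 0.557183) = 13.57·0.442817 = 6.0090 /hr

Final: 6.0090 /hr


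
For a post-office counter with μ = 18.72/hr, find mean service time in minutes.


Mean service time = 1/μ = 1/18.72 hour = 0.05342 hour
In minutes: 0.05342 × 60 = 3.2051 min

Final: 3.2051 min


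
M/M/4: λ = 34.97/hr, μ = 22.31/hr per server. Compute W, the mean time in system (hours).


a = 1.5675; ρ = 0.3919; P₀ = 0.206127
Lq = P₀·a^c·ρ/(c!(1−ρ)²) = 0.05493
Wq = Lq/λ = 0.05493/34.97 = 0.001571 hr
W = Wq + 1/μ = 0.001571 + 0.04482 = 0.04639 hr

Final: 0.04639 hr


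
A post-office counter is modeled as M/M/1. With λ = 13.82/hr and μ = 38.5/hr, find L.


ρ = λ/μ = 13.82/38.5 = 0.3590
L = ρ/(1−ρ) = 0.3590/(1 − 0.3590) = 0.3590/0.6410 = 0.5600

Final: 0.5600


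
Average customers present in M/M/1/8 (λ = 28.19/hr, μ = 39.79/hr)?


ρ = 28.19/39.79 = 0.7085
L = ρ[1 − (K+1)ρ^K + Kρ^(K+1)] / [(1−ρ)(1−ρ^(K+1))]
Numerator: 0.7085·(1 − 9·0.063470 + 8·0.044967) = 0.558630
Denominator: (0.2915)·(0.955033) = 0.278421
L = 0.558630/0.278421 = 2.0064

Final: 2.0064


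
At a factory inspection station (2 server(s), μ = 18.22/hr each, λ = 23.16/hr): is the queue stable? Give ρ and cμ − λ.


Total capacity cμ = 2·18.22 = 36.44/hr
ρ = λ/(cμ) = 23.16/36.44 = 0.6356
Stable ⇔ ρ < 1: YES
Spare capacity = cμ − λ = 36.44 − 23.16 = 13.28/hr

Final: ρ = 0.6356; stable; margin = 13.28/hr


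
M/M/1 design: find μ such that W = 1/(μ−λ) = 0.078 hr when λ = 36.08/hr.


W = 1/(μ−λ) ⇒ μ − λ = 1/W = 1/0.078 = 12.8205
μ = λ + 1/W = 36.08 + 12.8205 = 48.9005 per hr

Final: 48.9005 /hr


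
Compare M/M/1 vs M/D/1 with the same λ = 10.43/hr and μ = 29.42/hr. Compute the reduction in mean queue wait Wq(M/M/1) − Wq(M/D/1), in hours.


ρ = 10.43/29.42 = 0.3545
Wq(M/M/1) = ρ/(μ−λ) = 0.3545/18.99 = 0.01867 hr
Wq(M/D/1) = ρ/(2(μ−λ)) = 0.009334 hr
Savings = 0.01867 − 0.009334 = 0.009334 hr

Final: 0.009334 hr
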